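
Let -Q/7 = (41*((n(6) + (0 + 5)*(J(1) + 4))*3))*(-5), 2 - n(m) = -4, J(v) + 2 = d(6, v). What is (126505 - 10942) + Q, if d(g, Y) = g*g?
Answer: 959343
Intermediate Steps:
d(g, Y) = g²
J(v) = 34 (J(v) = -2 + 6² = -2 + 36 = 34)
n(m) = 6 (n(m) = 2 - 1*(-4) = 2 + 4 = 6)
Q = 843780 (Q = -7*41*((6 + (0 + 5)*(34 + 4))*3)*(-5) = -7*41*((6 + 5*38)*3)*(-5) = -7*41*((6 + 190)*3)*(-5) = -7*41*(196*3)*(-5) = -7*41*588*(-5) = -168756*(-5) = -7*(-120540) = 843780)
(126505 - 10942) + Q = (126505 - 10942) + 843780 = 115563 + 843780 = 959343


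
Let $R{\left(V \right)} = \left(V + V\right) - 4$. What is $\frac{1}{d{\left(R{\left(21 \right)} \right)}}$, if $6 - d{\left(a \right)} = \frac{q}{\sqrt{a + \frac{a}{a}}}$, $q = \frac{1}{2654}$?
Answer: $\frac{1648229544}{9889377263} + \frac{2654 \sqrt{39}}{9889377263} \approx 0.16667$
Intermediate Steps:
$q = \frac{1}{2654} \approx 0.00037679$
$R{\left(V \right)} = -4 + 2 V$ ($R{\left(V \right)} = 2 V - 4 = -4 + 2 V$)
$d{\left(a \right)} = 6 - \frac{1}{2654 \sqrt{1 + a}}$ ($d{\left(a \right)} = 6 - \frac{1}{2654 \sqrt{a + \frac{a}{a}}} = 6 - \frac{1}{2654 \sqrt{a + 1}} = 6 - \frac{1}{2654 \sqrt{1 + a}}$)
$\frac{1}{d{\left(R{\left(21 \right)} \right)}} = \frac{1}{6 - \frac{1}{2654 \sqrt{1 + \left(-4 + 2 \cdot 21\right)}}} = \frac{1}{6 - \frac{1}{2654 \sqrt{1 + \left(-4 + 42\right)}}} = \frac{1}{6 - \frac{1}{2654 \sqrt{1 + 38}}} = \frac{1}{6 - \frac{1}{2654 \sqrt{39}}} = \frac{1}{6 - \frac{\frac{1}{39} \sqrt{39}}{2654}} = \frac{1}{6 - \frac{\sqrt{39}}{103506}}$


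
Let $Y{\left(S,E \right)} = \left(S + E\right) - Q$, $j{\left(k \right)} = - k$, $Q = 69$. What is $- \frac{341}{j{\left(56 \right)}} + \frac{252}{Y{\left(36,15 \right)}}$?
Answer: $- \frac{443}{56} \approx -7.9107$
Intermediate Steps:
$Y{\left(S,E \right)} = -69 + E + S$ ($Y{\left(S,E \right)} = \left(S + E\right) - 69 = \left(E + S\right) - 69 = -69 + E + S$)
$- \frac{341}{j{\left(56 \right)}} + \frac{252}{Y{\left(36,15 \right)}} = - \frac{341}{\left(-1\right) 56} + \frac{252}{-69 + 15 + 36} = - \frac{341}{-56} + \frac{252}{-18} = \left(-341\right) \left(- \frac{1}{56}\right) + 252 \left(- \frac{1}{18}\right) = \frac{341}{56} - 14 = - \frac{443}{56}$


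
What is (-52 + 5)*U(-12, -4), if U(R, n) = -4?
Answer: 188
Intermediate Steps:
(-52 + 5)*U(-12, -4) = (-52 + 5)*(-4) = -47*(-4) = 188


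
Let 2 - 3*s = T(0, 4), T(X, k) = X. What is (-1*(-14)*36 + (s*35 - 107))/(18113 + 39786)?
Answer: 1261/173697 ≈ 0.0072598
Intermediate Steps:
s = ⅔ (s = ⅔ - ⅓*0 = ⅔ + 0 = ⅔ ≈ 0.66667)
(-1*(-14)*36 + (s*35 - 107))/(18113 + 39786) = (-1*(-14)*36 + ((⅔)*35 - 107))/(18113 + 39786) = (14*36 + (70/3 - 107))/57899 = (504 - 251/3)*(1/57899) = (1261/3)*(1/57899) = 1261/173697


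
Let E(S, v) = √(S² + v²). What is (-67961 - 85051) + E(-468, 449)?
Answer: -153012 + 25*√673 ≈ -1.5236e+5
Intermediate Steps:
(-67961 - 85051) + E(-468, 449) = (-67961 - 85051) + √((-468)² + 449²) = -153012 + √(219024 + 201601) = -153012 + √420625 = -153012 + 25*√673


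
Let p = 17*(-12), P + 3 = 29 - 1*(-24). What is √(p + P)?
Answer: I*√154 ≈ 12.41*I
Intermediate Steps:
P = 50 (P = -3 + (29 - 1*(-24)) = -3 + (29 + 24) = -3 + 53 = 50)
p = -204
√(p + P) = √(-204 + 50) = √(-154) = I*√154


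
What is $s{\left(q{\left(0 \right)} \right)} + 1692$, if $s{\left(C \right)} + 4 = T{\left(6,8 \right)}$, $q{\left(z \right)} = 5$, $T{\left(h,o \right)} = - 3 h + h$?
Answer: $1676$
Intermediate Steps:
$T{\left(h,o \right)} = - 2 h$
$s{\left(C \right)} = -16$ ($s{\left(C \right)} = -4 - 12 = -16$)
$s{\left(q{\left(0 \right)} \right)} + 1692 = -16 + 1692 = 1676$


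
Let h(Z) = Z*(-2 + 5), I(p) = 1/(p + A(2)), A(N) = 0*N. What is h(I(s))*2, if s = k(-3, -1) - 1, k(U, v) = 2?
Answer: 6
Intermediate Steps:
A(N) = 0
s = 1 (s = 2 - 1 = 1)
I(p) = 1/p (I(p) = 1/(p + 0) = 1/p)
h(Z) = 3*Z (h(Z) = Z*3 = 3*Z)
h(I(s))*2 = (3/1)*2 = (3*1)*2 = 3*2 = 6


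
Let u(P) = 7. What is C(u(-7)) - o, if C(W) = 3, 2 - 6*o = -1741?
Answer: -575/2 ≈ -287.50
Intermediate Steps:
o = 581/2 (o = 1/3 - 1/6*(-1741) = 1/3 + 1741/6 = 581/2 ≈ 290.50)
C(u(-7)) - o = 3 - 1*581/2 = 3 - 581/2 = -575/2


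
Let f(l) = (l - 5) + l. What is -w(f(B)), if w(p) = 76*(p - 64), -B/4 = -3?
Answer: 3420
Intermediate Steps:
B = 12 (B = -4*(-3) = 12)
f(l) = -5 + 2*l (f(l) = (-5 + l) + l = -5 + 2*l)
w(p) = -4864 + 76*p (w(p) = 76*(-64 + p) = -4864 + 76*p)
-w(f(B)) = -(-4864 + 76*(-5 + 2*12)) = -(-4864 + 76*(-5 + 24)) = -(-4864 + 76*19) = -(-4864 + 1444) = -1*(-3420) = 3420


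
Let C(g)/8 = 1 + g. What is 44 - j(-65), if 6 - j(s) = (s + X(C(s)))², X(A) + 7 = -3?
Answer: 5663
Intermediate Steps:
C(g) = 8 + 8*g (C(g) = 8*(1 + g) = 8 + 8*g)
X(A) = -10 (X(A) = -7 - 3 = -10)
j(s) = 6 - (-10 + s)² (j(s) = 6 - (s - 10)² = 6 - (-10 + s)²)
44 - j(-65) = 44 - (6 - (-10 - 65)²) = 44 - (6 - 1*(-75)²) = 44 - (6 - 1*5625) = 44 - (6 - 5625) = 44 - 1*(-5619) = 44 + 5619 = 5663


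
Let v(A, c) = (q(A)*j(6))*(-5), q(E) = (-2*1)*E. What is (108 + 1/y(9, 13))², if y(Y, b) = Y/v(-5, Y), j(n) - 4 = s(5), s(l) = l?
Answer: 3364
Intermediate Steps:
j(n) = 9 (j(n) = 4 + 5 = 9)
q(E) = -2*E
v(A, c) = 90*A (v(A, c) = (-2*A*9)*(-5) = -18*A*(-5) = 90*A)
y(Y, b) = -Y/450 (y(Y, b) = Y/((90*(-5))) = Y/(-450) = Y*(-1/450) = -Y/450)
(108 + 1/y(9, 13))² = (108 + 1/(-1/450*9))² = (108 + 1/(-1/50))² = (108 - 50)² = 58² = 3364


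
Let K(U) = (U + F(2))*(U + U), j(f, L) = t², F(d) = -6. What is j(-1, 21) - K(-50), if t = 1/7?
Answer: -274399/49 ≈ -5600.0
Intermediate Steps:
t = ⅐ ≈ 0.14286
j(f, L) = 1/49 (j(f, L) = (⅐)² = 1/49)
K(U) = 2*U*(-6 + U) (K(U) = (U - 6)*(U + U) = (-6 + U)*(2*U) = 2*U*(-6 + U))
j(-1, 21) - K(-50) = 1/49 - 2*(-50)*(-6 - 50) = 1/49 - 2*(-50)*(-56) = 1/49 - 1*5600 = 1/49 - 5600 = -274399/49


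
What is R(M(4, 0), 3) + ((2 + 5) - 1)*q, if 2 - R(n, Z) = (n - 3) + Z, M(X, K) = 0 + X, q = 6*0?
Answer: -2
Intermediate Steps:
q = 0
M(X, K) = X
R(n, Z) = 5 - Z - n (R(n, Z) = 2 - ((n - 3) + Z) = 2 - ((-3 + n) + Z) = 2 - (-3 + Z + n) = 2 + (3 - Z - n) = 5 - Z - n)
R(M(4, 0), 3) + ((2 + 5) - 1)*q = (5 - 1*3 - 1*4) + ((2 + 5) - 1)*0 = (5 - 3 - 4) + (7 - 1)*0 = -2 + 6*0 = -2 + 0 = -2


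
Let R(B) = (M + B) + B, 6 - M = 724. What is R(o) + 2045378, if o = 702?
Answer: 2046064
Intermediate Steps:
M = -718 (M = 6 - 1*724 = 6 - 724 = -718)
R(B) = -718 + 2*B (R(B) = (-718 + B) + B = -718 + 2*B)
R(o) + 2045378 = (-718 + 2*702) + 2045378 = (-718 + 1404) + 2045378 = 686 + 2045378 = 2046064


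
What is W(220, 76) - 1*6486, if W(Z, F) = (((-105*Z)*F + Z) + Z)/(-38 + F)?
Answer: -1000814/19 ≈ -52674.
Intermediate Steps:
W(Z, F) = (2*Z - 105*F*Z)/(-38 + F) (W(Z, F) = ((-105*F*Z + Z) + Z)/(-38 + F) = ((Z - 105*F*Z) + Z)/(-38 + F) = (2*Z - 105*F*Z)/(-38 + F))
W(220, 76) - 1*6486 = 220*(2 - 105*76)/(-38 + 76) - 1*6486 = 220*(2 - 7980)/38 - 6486 = 220*(1/38)*(-7978) - 6486 = -877580/19 - 6486 = -1000814/19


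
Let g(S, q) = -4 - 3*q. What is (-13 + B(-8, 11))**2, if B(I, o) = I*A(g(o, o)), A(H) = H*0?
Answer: 169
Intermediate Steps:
A(H) = 0
B(I, o) = 0 (B(I, o) = I*0 = 0)
(-13 + B(-8, 11))**2 = (-13 + 0)**2 = (-13)**2 = 169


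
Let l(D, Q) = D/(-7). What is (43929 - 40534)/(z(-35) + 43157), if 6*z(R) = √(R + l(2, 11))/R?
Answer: 45230111230500/574961976546547 + 712950*I*√1729/574961976546547 ≈ 0.078666 + 5.1561e-8*I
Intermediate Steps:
l(D, Q) = -D/7 (l(D, Q) = D*(-⅐) = -D/7)
z(R) = √(-2/7 + R)/(6*R) (z(R) = (√(R - ⅐*2)/R)/6 = (√(R - 2/7)/R)/6 = (√(-2/7 + R)/R)/6 = √(-2/7 + R)/(6*R))
(43929 - 40534)/(z(-35) + 43157) = (43929 - 40534)/((1/42)*√(-14 + 49*(-35))/(-35) + 43157) = 3395/((1/42)*(-1/35)*√(-14 - 1715) + 43157) = 3395/((1/42)*(-1/35)*√(-1729) + 43157) = 3395/((1/42)*(-1/35)*(I*√1729) + 43157) = 3395/(-I*√1729/1470 + 43157) = 3395/(43157 - I*√1729/1470)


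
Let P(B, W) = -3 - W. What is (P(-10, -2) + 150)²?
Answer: 22201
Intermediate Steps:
(P(-10, -2) + 150)² = ((-3 - 1*(-2)) + 150)² = ((-3 + 2) + 150)² = (-1 + 150)² = 149² = 22201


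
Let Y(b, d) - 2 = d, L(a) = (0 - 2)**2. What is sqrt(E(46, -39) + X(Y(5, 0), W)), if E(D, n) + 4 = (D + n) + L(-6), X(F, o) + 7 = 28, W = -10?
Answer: 2*sqrt(7) ≈ 5.2915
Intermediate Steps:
L(a) = 4 (L(a) = (-2)**2 = 4)
Y(b, d) = 2 + d
X(F, o) = 21 (X(F, o) = -7 + 28 = 21)
E(D, n) = D + n (E(D, n) = -4 + ((D + n) + 4) = -4 + (4 + D + n) = D + n)
sqrt(E(46, -39) + X(Y(5, 0), W)) = sqrt((46 - 39) + 21) = sqrt(7 + 21) = sqrt(28) = 2*sqrt(7)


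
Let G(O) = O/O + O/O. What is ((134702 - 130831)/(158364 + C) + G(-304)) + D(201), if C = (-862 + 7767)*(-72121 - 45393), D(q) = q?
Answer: 2084670693/10269314 ≈ 203.00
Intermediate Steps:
C = -811434170 (C = 6905*(-117514) = -811434170)
G(O) = 2 (G(O) = 1 + 1 = 2)
((134702 - 130831)/(158364 + C) + G(-304)) + D(201) = ((134702 - 130831)/(158364 - 811434170) + 2) + 201 = (3871/(-811275806) + 2) + 201 = (3871*(-1/811275806) + 2) + 201 = (-49/10269314 + 2) + 201 = 20538579/10269314 + 201 = 2084670693/10269314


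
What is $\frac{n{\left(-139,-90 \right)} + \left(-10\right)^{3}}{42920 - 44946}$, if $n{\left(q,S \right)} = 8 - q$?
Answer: $\frac{853}{2026} \approx 0.42103$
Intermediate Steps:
$\frac{n{\left(-139,-90 \right)} + \left(-10\right)^{3}}{42920 - 44946} = \frac{\left(8 - -139\right) + \left(-10\right)^{3}}{42920 - 44946} = \frac{\left(8 + 139\right) - 1000}{-2026} = \left(147 - 1000\right) \left(- \frac{1}{2026}\right) = \left(-853\right) \left(- \frac{1}{2026}\right) = \frac{853}{2026}$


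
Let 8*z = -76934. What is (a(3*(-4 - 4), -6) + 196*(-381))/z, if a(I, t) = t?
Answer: 298728/38467 ≈ 7.7658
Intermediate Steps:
z = -38467/4 (z = (⅛)*(-76934) = -38467/4 ≈ -9616.8)
(a(3*(-4 - 4), -6) + 196*(-381))/z = (-6 + 196*(-381))/(-38467/4) = (-6 - 74676)*(-4/38467) = -74682*(-4/38467) = 298728/38467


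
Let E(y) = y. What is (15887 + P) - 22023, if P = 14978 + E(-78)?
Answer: 8764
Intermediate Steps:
P = 14900 (P = 14978 - 78 = 14900)
(15887 + P) - 22023 = (15887 + 14900) - 22023 = 30787 - 22023 = 8764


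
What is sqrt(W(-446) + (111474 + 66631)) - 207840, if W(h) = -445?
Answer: -207840 + 6*sqrt(4935) ≈ -2.0742e+5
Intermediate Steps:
sqrt(W(-446) + (111474 + 66631)) - 207840 = sqrt(-445 + (111474 + 66631)) - 207840 = sqrt(-445 + 178105) - 207840 = sqrt(177660) - 207840 = 6*sqrt(4935) - 207840 = -207840 + 6*sqrt(4935)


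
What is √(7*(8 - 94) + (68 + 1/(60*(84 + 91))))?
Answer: I*√588734895/1050 ≈ 23.108*I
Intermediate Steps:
√(7*(8 - 94) + (68 + 1/(60*(84 + 91)))) = √(7*(-86) + (68 + (1/60)/175)) = √(-602 + (68 + (1/60)*(1/175))) = √(-602 + (68 + 1/10500)) = √(-602 + 714001/10500) = √(-5606999/10500) = I*√588734895/1050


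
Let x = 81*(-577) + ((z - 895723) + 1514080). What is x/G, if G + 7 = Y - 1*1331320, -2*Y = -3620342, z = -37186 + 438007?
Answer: 972441/478844 ≈ 2.0308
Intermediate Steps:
z = 400821
Y = 1810171 (Y = -1/2*(-3620342) = 1810171)
G = 478844 (G = -7 + (1810171 - 1*1331320) = -7 + (1810171 - 1331320) = -7 + 478851 = 478844)
x = 972441 (x = 81*(-577) + ((400821 - 895723) + 1514080) = -46737 + (-494902 + 1514080) = -46737 + 1019178 = 972441)
x/G = 972441/478844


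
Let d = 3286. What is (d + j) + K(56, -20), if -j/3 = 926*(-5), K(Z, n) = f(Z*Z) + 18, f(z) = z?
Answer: 20330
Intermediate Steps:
K(Z, n) = 18 + Z² (K(Z, n) = Z*Z + 18 = Z² + 18 = 18 + Z²)
j = 13890 (j = -2778*(-5) = -3*(-4630) = 13890)
(d + j) + K(56, -20) = (3286 + 13890) + (18 + 56²) = 17176 + (18 + 3136) = 17176 + 3154 = 20330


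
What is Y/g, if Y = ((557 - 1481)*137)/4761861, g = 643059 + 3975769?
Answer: -10549/1832851409909 ≈ -5.7555e-9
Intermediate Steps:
g = 4618828
Y = -42196/1587287 (Y = -924*137*(1/4761861) = -126588*1/4761861 = -42196/1587287 ≈ -0.026584)
Y/g = -42196/1587287/4618828 = -42196/1587287*1/4618828 = -10549/1832851409909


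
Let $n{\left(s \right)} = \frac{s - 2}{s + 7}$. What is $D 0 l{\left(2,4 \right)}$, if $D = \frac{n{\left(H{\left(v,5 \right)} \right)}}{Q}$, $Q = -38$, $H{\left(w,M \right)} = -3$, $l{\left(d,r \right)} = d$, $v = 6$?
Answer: $0$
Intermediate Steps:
$n{\left(s \right)} = \frac{-2 + s}{7 + s}$
$D = \frac{5}{152}$ ($D = \frac{\frac{1}{7 - 3} \left(-2 - 3\right)}{-38} = \frac{1}{4} \left(-5\right) \left(- \frac{1}{38}\right) = \left(- \frac{5}{4}\right) \left(- \frac{1}{38}\right) = \frac{5}{152} \approx 0.032895$)
$D 0 l{\left(2,4 \right)} = \frac{5}{152} \cdot 0 \cdot 2 = 0 \cdot 2 = 0$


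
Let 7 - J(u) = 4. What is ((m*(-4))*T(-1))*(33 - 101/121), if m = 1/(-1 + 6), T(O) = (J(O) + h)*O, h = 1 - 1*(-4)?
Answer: 124544/605 ≈ 205.86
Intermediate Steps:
J(u) = 3 (J(u) = 7 - 1*4 = 7 - 4 = 3)
h = 5 (h = 1 + 4 = 5)
T(O) = 8*O (T(O) = (3 + 5)*O = 8*O)
m = 1/5 ≈ 0.20000
((m*(-4))*T(-1))*(33 - 101/121) = (((1/5)*(-4))*(8*(-1)))*(33 - 101/121) = (-4/5*(-8))*(33 - 101/121) = 32*(33 - 1*101/121)/5 = 32*(33 - 101/121)/5 = (32/5)*(3892/121) = 124544/605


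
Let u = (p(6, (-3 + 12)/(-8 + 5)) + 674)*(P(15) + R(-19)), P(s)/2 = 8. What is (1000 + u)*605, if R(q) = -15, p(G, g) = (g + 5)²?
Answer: 1015190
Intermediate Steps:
p(G, g) = (5 + g)²
P(s) = 16 (P(s) = 2*8 = 16)
u = 678 (u = ((5 + (-3 + 12)/(-8 + 5))² + 674)*(16 - 15) = ((5 + 9/(-3))² + 674)*1 = ((5 + 9*(-⅓))² + 674)*1 = ((5 - 3)² + 674)*1 = (2² + 674)*1 = (4 + 674)*1 = 678*1 = 678)
(1000 + u)*605 = (1000 + 678)*605 = 1678*605 = 1015190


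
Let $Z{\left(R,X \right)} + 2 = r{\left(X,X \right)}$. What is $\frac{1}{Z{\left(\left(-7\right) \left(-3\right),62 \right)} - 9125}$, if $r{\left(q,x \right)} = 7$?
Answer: $- \frac{1}{9120} \approx -0.00010965$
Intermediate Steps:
$Z{\left(R,X \right)} = 5$ ($Z{\left(R,X \right)} = -2 + 7 = 5$)
$\frac{1}{Z{\left(\left(-7\right) \left(-3\right),62 \right)} - 9125} = \frac{1}{5 - 9125} = \frac{1}{-9120} = - \frac{1}{9120}$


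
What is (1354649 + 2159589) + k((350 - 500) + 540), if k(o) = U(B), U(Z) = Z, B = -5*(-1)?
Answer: 3514243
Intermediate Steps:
B = 5
k(o) = 5
(1354649 + 2159589) + k((350 - 500) + 540) = (1354649 + 2159589) + 5 = 3514238 + 5 = 3514243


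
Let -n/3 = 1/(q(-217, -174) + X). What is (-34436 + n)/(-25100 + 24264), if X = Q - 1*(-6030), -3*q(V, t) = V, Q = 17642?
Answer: 2452979597/59550788 ≈ 41.191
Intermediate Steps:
q(V, t) = -V/3
X = 23672 (X = 17642 - 1*(-6030) = 17642 + 6030 = 23672)
n = -9/71233 (n = -3/(-⅓*(-217) + 23672) = -3/(217/3 + 23672) = -3/71233/3 = -3*3/71233 = -9/71233 ≈ -0.00012635)
(-34436 + n)/(-25100 + 24264) = (-34436 - 9/71233)/(-25100 + 24264) = -2452979597/71233/(-836) = -2452979597/71233*(-1/836) = 2452979597/59550788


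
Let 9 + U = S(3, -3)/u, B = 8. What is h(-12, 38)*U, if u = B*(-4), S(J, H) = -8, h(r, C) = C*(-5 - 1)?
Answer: 1995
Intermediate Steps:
h(r, C) = -6*C (h(r, C) = C*(-6) = -6*C)
u = -32 (u = 8*(-4) = -32)
U = -35/4 (U = -9 - 8/(-32) = -9 - 8*(-1/32) = -9 + ¼ = -35/4 ≈ -8.7500)
h(-12, 38)*U = -6*38*(-35/4) = -228*(-35/4) = 1995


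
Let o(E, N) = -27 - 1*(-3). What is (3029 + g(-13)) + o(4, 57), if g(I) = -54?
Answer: 2951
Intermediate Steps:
o(E, N) = -24 (o(E, N) = -27 + 3 = -24)
(3029 + g(-13)) + o(4, 57) = (3029 - 54) - 24 = 2975 - 24 = 2951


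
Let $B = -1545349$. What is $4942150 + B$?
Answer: $3396801$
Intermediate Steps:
$4942150 + B = 4942150 - 1545349 = 3396801$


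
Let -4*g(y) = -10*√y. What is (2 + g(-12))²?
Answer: -71 + 20*I*√3 ≈ -71.0 + 34.641*I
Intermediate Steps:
g(y) = 5*√y/2 (g(y) = -(-5)*√y/2 = 5*√y/2)
(2 + g(-12))² = (2 + 5*√(-12)/2)² = (2 + 5*(2*I*√3)/2)² = (2 + 5*I*√3)²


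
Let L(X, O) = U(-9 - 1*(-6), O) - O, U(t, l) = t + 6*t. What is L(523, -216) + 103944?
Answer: 104139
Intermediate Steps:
U(t, l) = 7*t
L(X, O) = -21 - O (L(X, O) = 7*(-9 - 1*(-6)) - O = 7*(-9 + 6) - O = 7*(-3) - O = -21 - O)
L(523, -216) + 103944 = (-21 - 1*(-216)) + 103944 = (-21 + 216) + 103944 = 195 + 103944 = 104139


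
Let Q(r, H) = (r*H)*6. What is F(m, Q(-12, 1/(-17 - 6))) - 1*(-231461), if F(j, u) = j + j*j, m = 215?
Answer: 277901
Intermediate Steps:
Q(r, H) = 6*H*r (Q(r, H) = (H*r)*6 = 6*H*r)
F(j, u) = j + j**2
F(m, Q(-12, 1/(-17 - 6))) - 1*(-231461) = 215*(1 + 215) - 1*(-231461) = 215*216 + 231461 = 46440 + 231461 = 277901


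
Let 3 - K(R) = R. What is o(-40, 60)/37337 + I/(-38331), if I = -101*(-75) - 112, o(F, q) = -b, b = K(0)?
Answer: -278761024/1431164547 ≈ -0.19478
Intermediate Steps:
K(R) = 3 - R
b = 3 (b = 3 - 1*0 = 3 + 0 = 3)
o(F, q) = -3 (o(F, q) = -1*3 = -3)
I = 7463 (I = 7575 - 112 = 7463)
o(-40, 60)/37337 + I/(-38331) = -3/37337 + 7463/(-38331) = -3*1/37337 + 7463*(-1/38331) = -3/37337 - 7463/38331 = -278761024/1431164547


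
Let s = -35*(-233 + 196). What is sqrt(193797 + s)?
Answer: 2*sqrt(48773) ≈ 441.69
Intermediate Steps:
s = 1295 (s = -35*(-37) = 1295)
sqrt(193797 + s) = sqrt(193797 + 1295) = sqrt(195092) = 2*sqrt(48773)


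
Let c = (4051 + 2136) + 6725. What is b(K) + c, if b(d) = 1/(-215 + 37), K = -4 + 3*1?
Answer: 2298335/178 ≈ 12912.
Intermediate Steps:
K = -1 (K = -4 + 3 = -1)
b(d) = -1/178 (b(d) = 1/(-178) = -1/178)
c = 12912 (c = 6187 + 6725 = 12912)
b(K) + c = -1/178 + 12912 = 2298335/178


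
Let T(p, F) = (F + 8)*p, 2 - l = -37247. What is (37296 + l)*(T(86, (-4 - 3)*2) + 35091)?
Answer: 2577393375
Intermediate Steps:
l = 37249 (l = 2 - 1*(-37247) = 2 + 37247 = 37249)
T(p, F) = p*(8 + F) (T(p, F) = (8 + F)*p = p*(8 + F))
(37296 + l)*(T(86, (-4 - 3)*2) + 35091) = (37296 + 37249)*(86*(8 + (-4 - 3)*2) + 35091) = 74545*(86*(8 - 7*2) + 35091) = 74545*(86*(8 - 14) + 35091) = 74545*(86*(-6) + 35091) = 74545*(-516 + 35091) = 74545*34575 = 2577393375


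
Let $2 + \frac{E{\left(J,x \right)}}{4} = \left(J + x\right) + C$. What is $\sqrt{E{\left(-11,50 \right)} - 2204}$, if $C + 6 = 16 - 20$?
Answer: $4 i \sqrt{131} \approx 45.782 i$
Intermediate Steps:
$C = -10$ ($C = -6 + \left(16 - 20\right) = -6 - 4 = -10$)
$E{\left(J,x \right)} = -48 + 4 J + 4 x$ ($E{\left(J,x \right)} = -8 + 4 \left(\left(J + x\right) - 10\right) = -8 + 4 \left(-10 + J + x\right) = -8 + \left(-40 + 4 J + 4 x\right) = -48 + 4 J + 4 x$)
$\sqrt{E{\left(-11,50 \right)} - 2204} = \sqrt{\left(-48 + 4 \left(-11\right) + 4 \cdot 50\right) - 2204} = \sqrt{\left(-48 - 44 + 200\right) - 2204} = \sqrt{108 - 2204} = \sqrt{-2096} = 4 i \sqrt{131}$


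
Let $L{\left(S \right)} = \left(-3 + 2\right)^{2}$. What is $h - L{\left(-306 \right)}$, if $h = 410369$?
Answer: $410368$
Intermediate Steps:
$L{\left(S \right)} = 1$ ($L{\left(S \right)} = \left(-1\right)^{2} = 1$)
$h - L{\left(-306 \right)} = 410369 - 1 = 410368$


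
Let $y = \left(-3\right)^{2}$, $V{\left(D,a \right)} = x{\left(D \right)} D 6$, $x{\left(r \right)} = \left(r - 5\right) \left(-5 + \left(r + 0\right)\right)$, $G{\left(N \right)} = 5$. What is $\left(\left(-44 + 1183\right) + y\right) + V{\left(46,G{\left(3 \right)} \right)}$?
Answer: $465104$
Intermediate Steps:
$x{\left(r \right)} = \left(-5 + r\right)^{2}$ ($x{\left(r \right)} = \left(-5 + r\right) \left(-5 + r\right) = \left(-5 + r\right)^{2}$)
$V{\left(D,a \right)} = 6 D \left(-5 + D\right)^{2}$ ($V{\left(D,a \right)} = \left(-5 + D\right)^{2} D 6 = D \left(-5 + D\right)^{2} \cdot 6 = 6 D \left(-5 + D\right)^{2}$)
$y = 9$
$\left(\left(-44 + 1183\right) + y\right) + V{\left(46,G{\left(3 \right)} \right)} = \left(\left(-44 + 1183\right) + 9\right) + 6 \cdot 46 \left(-5 + 46\right)^{2} = \left(1139 + 9\right) + 6 \cdot 46 \cdot 41^{2} = 1148 + 6 \cdot 46 \cdot 1681 = 1148 + 463956 = 465104$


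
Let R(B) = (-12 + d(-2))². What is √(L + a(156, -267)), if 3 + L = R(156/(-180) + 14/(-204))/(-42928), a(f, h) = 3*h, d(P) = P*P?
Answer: 4*I*√361724743/2683 ≈ 28.355*I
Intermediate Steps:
d(P) = P²
R(B) = 64 (R(B) = (-12 + (-2)²)² = (-12 + 4)² = (-8)² = 64)
L = -8053/2683 (L = -3 + 64/(-42928) = -3 + 64*(-1/42928) = -3 - 4/2683 = -8053/2683 ≈ -3.0015)
√(L + a(156, -267)) = √(-8053/2683 + 3*(-267)) = √(-8053/2683 - 801) = √(-2157136/2683) = 4*I*√361724743/2683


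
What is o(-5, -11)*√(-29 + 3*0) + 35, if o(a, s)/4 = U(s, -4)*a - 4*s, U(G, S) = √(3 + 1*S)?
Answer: 35 + √29*(20 + 176*I) ≈ 142.7 + 947.79*I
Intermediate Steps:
U(G, S) = √(3 + S)
o(a, s) = -16*s + 4*I*a (o(a, s) = 4*(√(3 - 4)*a - 4*s) = 4*(√(-1)*a - 4*s) = 4*(I*a - 4*s) = 4*(-4*s + I*a) = -16*s + 4*I*a)
o(-5, -11)*√(-29 + 3*0) + 35 = (-16*(-11) + 4*I*(-5))*√(-29 + 3*0) + 35 = (176 - 20*I)*√(-29 + 0) + 35 = (176 - 20*I)*√(-29) + 35 = (176 - 20*I)*(I*√29) + 35 = I*√29*(176 - 20*I) + 35 = 35 + I*√29*(176 - 20*I)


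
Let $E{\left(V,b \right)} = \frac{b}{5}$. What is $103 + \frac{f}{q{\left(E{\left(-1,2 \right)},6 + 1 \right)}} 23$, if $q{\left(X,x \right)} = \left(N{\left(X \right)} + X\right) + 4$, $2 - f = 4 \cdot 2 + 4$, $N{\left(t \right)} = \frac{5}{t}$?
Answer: $\frac{15107}{169} \approx 89.391$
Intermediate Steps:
$E{\left(V,b \right)} = \frac{b}{5}$ ($E{\left(V,b \right)} = b \frac{1}{5} = \frac{b}{5}$)
$f = -10$ ($f = 2 - \left(4 \cdot 2 + 4\right) = 2 - \left(8 + 4\right) = 2 - 12 = -10$)
$q{\left(X,x \right)} = 4 + X + \frac{5}{X}$ ($q{\left(X,x \right)} = \left(\frac{5}{X} + X\right) + 4 = \left(X + \frac{5}{X}\right) + 4 = 4 + X + \frac{5}{X}$)
$103 + \frac{f}{q{\left(E{\left(-1,2 \right)},6 + 1 \right)}} 23 = 103 + - \frac{10}{4 + \frac{1}{5} \cdot 2 + \frac{5}{\frac{1}{5} \cdot 2}} \cdot 23 = 103 + - \frac{10}{4 + \frac{2}{5} + \frac{5}{\frac{2}{5}}} \cdot 23 = 103 + - \frac{10}{4 + \frac{2}{5} + 5 \cdot \frac{5}{2}} \cdot 23 = 103 + - \frac{10}{4 + \frac{2}{5} + \frac{25}{2}} \cdot 23 = 103 + - \frac{10}{\frac{169}{10}} \cdot 23 = 103 + \left(-10\right) \frac{10}{169} \cdot 23 = 103 - \frac{2300}{169} = \frac{15107}{169}$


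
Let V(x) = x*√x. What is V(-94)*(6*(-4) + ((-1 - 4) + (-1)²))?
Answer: 2632*I*√94 ≈ 25518.0*I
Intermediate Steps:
V(x) = x^(3/2)
V(-94)*(6*(-4) + ((-1 - 4) + (-1)²)) = (-94)^(3/2)*(6*(-4) + ((-1 - 4) + (-1)²)) = (-94*I*√94)*(-24 + (-5 + 1)) = (-94*I*√94)*(-24 - 4) = -94*I*√94*(-28) = 2632*I*√94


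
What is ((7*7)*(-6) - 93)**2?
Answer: 149769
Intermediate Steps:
((7*7)*(-6) - 93)**2 = (49*(-6) - 93)**2 = (-294 - 93)**2 = (-387)**2 = 149769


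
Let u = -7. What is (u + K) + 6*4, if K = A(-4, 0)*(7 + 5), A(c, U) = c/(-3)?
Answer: 33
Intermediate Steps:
A(c, U) = -c/3 (A(c, U) = c*(-⅓) = -c/3)
K = 16 (K = (-⅓*(-4))*(7 + 5) = (4/3)*12 = 16)
(u + K) + 6*4 = (-7 + 16) + 6*4 = 9 + 24 = 33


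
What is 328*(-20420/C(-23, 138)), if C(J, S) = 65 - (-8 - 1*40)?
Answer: -6697760/113 ≈ -59272.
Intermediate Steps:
C(J, S) = 113 (C(J, S) = 65 - (-8 - 40) = 65 - 1*(-48) = 65 + 48 = 113)
328*(-20420/C(-23, 138)) = 328*(-20420/113) = -6697760/113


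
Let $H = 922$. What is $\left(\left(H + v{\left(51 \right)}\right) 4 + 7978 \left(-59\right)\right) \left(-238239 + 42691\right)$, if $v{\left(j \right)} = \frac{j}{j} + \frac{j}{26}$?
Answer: $\frac{1187177383344}{13} \approx 9.1321 \cdot 10^{10}$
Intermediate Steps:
$v{\left(j \right)} = 1 + \frac{j}{26}$ ($v{\left(j \right)} = 1 + j \frac{1}{26} = 1 + \frac{j}{26}$)
$\left(\left(H + v{\left(51 \right)}\right) 4 + 7978 \left(-59\right)\right) \left(-238239 + 42691\right) = \left(\left(922 + \left(1 + \frac{1}{26} \cdot 51\right)\right) 4 + 7978 \left(-59\right)\right) \left(-238239 + 42691\right) = \left(\left(922 + \left(1 + \frac{51}{26}\right)\right) 4 - 470702\right) \left(-195548\right) = \left(\left(922 + \frac{77}{26}\right) 4 - 470702\right) \left(-195548\right) = \left(\frac{24049}{26} \cdot 4 - 470702\right) \left(-195548\right) = \left(\frac{48098}{13} - 470702\right) \left(-195548\right) = \left(- \frac{6071028}{13}\right) \left(-195548\right) = \frac{1187177383344}{13}$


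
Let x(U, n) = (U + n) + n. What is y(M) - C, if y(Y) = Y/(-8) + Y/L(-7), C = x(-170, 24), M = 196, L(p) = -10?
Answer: 779/10 ≈ 77.900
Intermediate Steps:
x(U, n) = U + 2*n
C = -122 (C = -170 + 2*24 = -170 + 48 = -122)
y(Y) = -9*Y/40 (y(Y) = Y/(-8) + Y/(-10) = Y*(-⅛) + Y*(-⅒) = -Y/8 - Y/10 = -9*Y/40)
y(M) - C = -9/40*196 - 1*(-122) = -441/10 + 122 = 779/10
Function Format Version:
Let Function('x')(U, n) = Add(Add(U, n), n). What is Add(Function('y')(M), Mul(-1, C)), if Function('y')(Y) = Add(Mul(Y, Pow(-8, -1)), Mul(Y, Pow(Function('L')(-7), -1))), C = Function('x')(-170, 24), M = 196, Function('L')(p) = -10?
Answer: Rational(779, 10) ≈ 77.900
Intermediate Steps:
Function('x')(U, n) = Add(U, Mul(2, n))
C = -122 (C = Add(-170, Mul(2, 24)) = Add(-170, 48) = -122)
Function('y')(Y) = Mul(Rational(-9, 40), Y) (Function('y')(Y) = Add(Mul(Y, Pow(-8, -1)), Mul(Y, Pow(-10, -1))) = Add(Mul(Y, Rational(-1, 8)), Mul(Y, Rational(-1, 10))) = Add(Mul(Rational(-1, 8), Y), Mul(Rational(-1, 10), Y)) = Mul(Rational(-9, 40), Y))
Add(Function('y')(M), Mul(-1, C)) = Add(Mul(Rational(-9, 40), 196), Mul(-1, -122)) = Add(Rational(-441, 10), 122) = Rational(779, 10)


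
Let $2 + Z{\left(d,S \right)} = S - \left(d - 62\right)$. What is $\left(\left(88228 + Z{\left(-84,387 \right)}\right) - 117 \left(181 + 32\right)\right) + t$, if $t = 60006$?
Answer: $123844$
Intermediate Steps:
$Z{\left(d,S \right)} = 60 + S - d$ ($Z{\left(d,S \right)} = -2 - \left(-62 + d - S\right) = -2 + \left(62 + S - d\right) = 60 + S - d$)
$\left(\left(88228 + Z{\left(-84,387 \right)}\right) - 117 \left(181 + 32\right)\right) + t = \left(\left(88228 + \left(60 + 387 - -84\right)\right) - 117 \left(181 + 32\right)\right) + 60006 = \left(\left(88228 + \left(60 + 387 + 84\right)\right) - 24921\right) + 60006 = \left(\left(88228 + 531\right) - 24921\right) + 60006 = \left(88759 - 24921\right) + 60006 = 63838 + 60006 = 123844$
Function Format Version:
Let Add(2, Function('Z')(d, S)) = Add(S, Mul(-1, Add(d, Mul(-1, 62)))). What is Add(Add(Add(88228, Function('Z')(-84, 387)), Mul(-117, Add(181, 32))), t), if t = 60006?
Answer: 123844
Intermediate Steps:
Function('Z')(d, S) = Add(60, S, Mul(-1, d)) (Function('Z')(d, S) = Add(-2, Add(S, Mul(-1, Add(d, Mul(-1, 62))))) = Add(-2, Add(S, Mul(-1, Add(d, -62)))) = Add(-2, Add(S, Mul(-1, Add(-62, d)))) = Add(-2, Add(S, Add(62, Mul(-1, d)))) = Add(-2, Add(62, S, Mul(-1, d))) = Add(60, S, Mul(-1, d)))
Add(Add(Add(88228, Function('Z')(-84, 387)), Mul(-117, Add(181, 32))), t) = Add(Add(Add(88228, Add(60, 387, Mul(-1, -84))), Mul(-117, Add(181, 32))), 60006) = Add(Add(Add(88228, Add(60, 387, 84)), Mul(-117, 213)), 60006) = Add(Add(Add(88228, 531), -24921), 60006) = Add(Add(88759, -24921), 60006) = Add(63838, 60006) = 123844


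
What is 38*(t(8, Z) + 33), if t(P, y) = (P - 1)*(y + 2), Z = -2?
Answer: 1254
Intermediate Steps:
t(P, y) = (-1 + P)*(2 + y)
38*(t(8, Z) + 33) = 38*((-2 - 1*(-2) + 2*8 + 8*(-2)) + 33) = 38*((-2 + 2 + 16 - 16) + 33) = 38*(0 + 33) = 38*33 = 1254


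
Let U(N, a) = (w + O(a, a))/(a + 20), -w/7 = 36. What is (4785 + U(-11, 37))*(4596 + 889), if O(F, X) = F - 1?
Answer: 498273855/19 ≈ 2.6225e+7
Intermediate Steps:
w = -252 (w = -7*36 = -252)
O(F, X) = -1 + F
U(N, a) = (-253 + a)/(20 + a) (U(N, a) = (-252 + (-1 + a))/(a + 20) = (-253 + a)/(20 + a))
(4785 + U(-11, 37))*(4596 + 889) = (4785 + (-253 + 37)/(20 + 37))*(4596 + 889) = (4785 - 216/57)*5485 = (4785 + (1/57)*(-216))*5485 = (4785 - 72/19)*5485 = (90843/19)*5485 = 498273855/19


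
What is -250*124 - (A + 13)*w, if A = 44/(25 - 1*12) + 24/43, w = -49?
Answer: -16864921/559 ≈ -30170.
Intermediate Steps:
A = 2204/559 (A = 44/(25 - 12) + 24*(1/43) = 44/13 + 24/43 = 2204/559 ≈ 3.9428)
-250*124 - (A + 13)*w = -250*124 - (2204/559 + 13)*(-49) = -31000 - 9471*(-49)/559 = -31000 - 1*(-464079/559) = -31000 + 464079/559 = -16864921/559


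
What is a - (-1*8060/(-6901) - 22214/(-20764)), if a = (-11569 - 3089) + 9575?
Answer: -12563374877/2470558 ≈ -5085.2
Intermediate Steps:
a = -5083 (a = -14658 + 9575 = -5083)
a - (-1*8060/(-6901) - 22214/(-20764)) = -5083 - (-1*8060/(-6901) - 22214/(-20764)) = -5083 - (-8060*(-1/6901) - 22214*(-1/20764)) = -5083 - (8060/6901 + 383/358) = -5083 - 1*5528563/2470558 = -5083 - 5528563/2470558 = -12563374877/2470558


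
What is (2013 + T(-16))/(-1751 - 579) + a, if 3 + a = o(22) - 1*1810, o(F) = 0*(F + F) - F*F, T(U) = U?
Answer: -5354007/2330 ≈ -2297.9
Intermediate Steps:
o(F) = -F² (o(F) = 0*(2*F) - F² = 0 - F² = -F²)
a = -2297 (a = -3 + (-1*22² - 1*1810) = -3 + (-1*484 - 1810) = -3 + (-484 - 1810) = -3 - 2294 = -2297)
(2013 + T(-16))/(-1751 - 579) + a = (2013 - 16)/(-1751 - 579) - 2297 = 1997/(-2330) - 2297 = 1997*(-1/2330) - 2297 = -1997/2330 - 2297 = -5354007/2330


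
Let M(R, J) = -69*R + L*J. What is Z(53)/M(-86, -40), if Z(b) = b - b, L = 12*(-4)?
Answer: 0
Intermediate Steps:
L = -48
Z(b) = 0
M(R, J) = -69*R - 48*J
Z(53)/M(-86, -40) = 0/(-69*(-86) - 48*(-40)) = 0/(5934 + 1920) = 0/7854 = 0*(1/7854) = 0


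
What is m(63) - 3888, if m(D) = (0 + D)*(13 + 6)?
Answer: -2691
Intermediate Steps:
m(D) = 19*D (m(D) = D*19 = 19*D)
m(63) - 3888 = 19*63 - 3888 = 1197 - 3888 = -2691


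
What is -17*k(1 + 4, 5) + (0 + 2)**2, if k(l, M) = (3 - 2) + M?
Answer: -98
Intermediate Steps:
k(l, M) = 1 + M
-17*k(1 + 4, 5) + (0 + 2)**2 = -17*(1 + 5) + (0 + 2)**2 = -17*6 + 2**2 = -102 + 4 = -98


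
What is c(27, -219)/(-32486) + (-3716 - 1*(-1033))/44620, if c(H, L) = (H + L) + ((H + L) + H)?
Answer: -35615299/724762660 ≈ -0.049141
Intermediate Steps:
c(H, L) = 2*L + 3*H (c(H, L) = (H + L) + (L + 2*H) = 2*L + 3*H)
c(27, -219)/(-32486) + (-3716 - 1*(-1033))/44620 = (2*(-219) + 3*27)/(-32486) + (-3716 - 1*(-1033))/44620 = (-438 + 81)*(-1/32486) + (-3716 + 1033)*(1/44620) = -357*(-1/32486) - 2683*1/44620 = 357/32486 - 2683/44620 = -35615299/724762660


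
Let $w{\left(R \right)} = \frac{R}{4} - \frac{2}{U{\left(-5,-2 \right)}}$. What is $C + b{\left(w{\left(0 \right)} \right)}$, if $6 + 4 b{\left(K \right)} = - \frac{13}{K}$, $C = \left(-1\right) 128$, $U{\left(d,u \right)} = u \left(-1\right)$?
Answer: $- \frac{505}{4} \approx -126.25$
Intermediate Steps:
$U{\left(d,u \right)} = - u$
$C = -128$
$w{\left(R \right)} = -1 + \frac{R}{4}$ ($w{\left(R \right)} = \frac{R}{4} - \frac{2}{\left(-1\right) \left(-2\right)} = R \frac{1}{4} - \frac{2}{2} = \frac{R}{4} - 1 = -1 + \frac{R}{4}$)
$b{\left(K \right)} = - \frac{3}{2} - \frac{13}{4 K}$ ($b{\left(K \right)} = - \frac{3}{2} + \frac{\left(-13\right) \frac{1}{K}}{4} = - \frac{3}{2} - \frac{13}{4 K}$)
$C + b{\left(w{\left(0 \right)} \right)} = -128 + \frac{-13 - 6 \left(-1 + \frac{1}{4} \cdot 0\right)}{4 \left(-1 + \frac{1}{4} \cdot 0\right)} = -128 + \frac{-13 - 6 \left(-1 + 0\right)}{4 \left(-1 + 0\right)} = -128 + \frac{-13 - -6}{4 \left(-1\right)} = -128 + \frac{1}{4} \left(-1\right) \left(-13 + 6\right) = -128 + \frac{1}{4} \left(-1\right) \left(-7\right) = -128 + \frac{7}{4} = - \frac{505}{4}$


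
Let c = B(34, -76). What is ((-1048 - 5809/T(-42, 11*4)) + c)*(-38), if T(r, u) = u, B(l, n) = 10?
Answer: 978139/22 ≈ 44461.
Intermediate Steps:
c = 10
((-1048 - 5809/T(-42, 11*4)) + c)*(-38) = ((-1048 - 5809/(11*4)) + 10)*(-38) = ((-1048 - 5809/44) + 10)*(-38) = (-51921/44 + 10)*(-38) = -51481/44*(-38) = 978139/22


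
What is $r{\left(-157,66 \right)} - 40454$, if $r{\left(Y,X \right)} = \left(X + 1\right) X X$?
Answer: $251398$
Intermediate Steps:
$r{\left(Y,X \right)} = X^{2} \left(1 + X\right)$ ($r{\left(Y,X \right)} = \left(1 + X\right) X X = X \left(1 + X\right) X = X^{2} \left(1 + X\right)$)
$r{\left(-157,66 \right)} - 40454 = 66^{2} \left(1 + 66\right) - 40454 = 4356 \cdot 67 - 40454 = 291852 - 40454 = 251398$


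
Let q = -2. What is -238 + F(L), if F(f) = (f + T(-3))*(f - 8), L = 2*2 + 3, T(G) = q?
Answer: -243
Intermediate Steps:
T(G) = -2
L = 7 (L = 4 + 3 = 7)
F(f) = (-8 + f)*(-2 + f) (F(f) = (f - 2)*(f - 8) = (-2 + f)*(-8 + f) = (-8 + f)*(-2 + f))
-238 + F(L) = -238 + (16 + 7**2 - 10*7) = -238 + (16 + 49 - 70) = -238 - 5 = -243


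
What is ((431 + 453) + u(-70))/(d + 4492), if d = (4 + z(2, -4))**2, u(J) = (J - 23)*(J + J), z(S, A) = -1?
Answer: 13904/4501 ≈ 3.0891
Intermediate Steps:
u(J) = 2*J*(-23 + J) (u(J) = (-23 + J)*(2*J) = 2*J*(-23 + J))
d = 9 (d = (4 - 1)**2 = 3**2 = 9)
((431 + 453) + u(-70))/(d + 4492) = ((431 + 453) + 2*(-70)*(-23 - 70))/(9 + 4492) = (884 + 2*(-70)*(-93))/4501 = (884 + 13020)*(1/4501) = 13904*(1/4501) = 13904/4501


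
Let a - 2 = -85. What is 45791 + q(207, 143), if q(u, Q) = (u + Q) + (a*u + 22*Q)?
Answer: 32106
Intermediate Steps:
a = -83 (a = 2 - 85 = -83)
q(u, Q) = -82*u + 23*Q (q(u, Q) = (u + Q) + (-83*u + 22*Q) = (Q + u) + (-83*u + 22*Q) = -82*u + 23*Q)
45791 + q(207, 143) = 45791 + (-82*207 + 23*143) = 45791 + (-16974 + 3289) = 45791 - 13685 = 32106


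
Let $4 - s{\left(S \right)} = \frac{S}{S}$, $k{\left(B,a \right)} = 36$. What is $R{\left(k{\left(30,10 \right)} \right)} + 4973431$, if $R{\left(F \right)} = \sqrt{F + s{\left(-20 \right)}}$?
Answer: $4973431 + \sqrt{39} \approx 4.9734 \cdot 10^{6}$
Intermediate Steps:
$s{\left(S \right)} = 3$ ($s{\left(S \right)} = 4 - \frac{S}{S} = 4 - 1 = 3$)
$R{\left(F \right)} = \sqrt{3 + F}$ ($R{\left(F \right)} = \sqrt{F + 3} = \sqrt{3 + F}$)
$R{\left(k{\left(30,10 \right)} \right)} + 4973431 = \sqrt{3 + 36} + 4973431 = \sqrt{39} + 4973431 = 4973431 + \sqrt{39}$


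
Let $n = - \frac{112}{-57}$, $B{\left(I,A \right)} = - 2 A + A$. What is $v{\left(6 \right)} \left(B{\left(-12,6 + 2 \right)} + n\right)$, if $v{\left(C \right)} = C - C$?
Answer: $0$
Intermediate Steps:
$v{\left(C \right)} = 0$
$B{\left(I,A \right)} = - A$
$n = \frac{112}{57}$ ($n = \left(-112\right) \left(- \frac{1}{57}\right) = \frac{112}{57} \approx 1.9649$)
$v{\left(6 \right)} \left(B{\left(-12,6 + 2 \right)} + n\right) = 0 \left(- (6 + 2) + \frac{112}{57}\right) = 0 \left(\left(-1\right) 8 + \frac{112}{57}\right) = 0 \left(-8 + \frac{112}{57}\right) = 0 \left(- \frac{344}{57}\right) = 0$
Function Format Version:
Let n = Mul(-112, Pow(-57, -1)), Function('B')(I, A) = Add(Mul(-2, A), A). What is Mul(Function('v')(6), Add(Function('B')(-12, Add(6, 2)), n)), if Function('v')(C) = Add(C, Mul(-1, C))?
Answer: 0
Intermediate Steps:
Function('v')(C) = 0
Function('B')(I, A) = Mul(-1, A)
n = Rational(112, 57) (n = Mul(-112, Rational(-1, 57)) = Rational(112, 57) ≈ 1.9649)
Mul(Function('v')(6), Add(Function('B')(-12, Add(6, 2)), n)) = Mul(0, Add(Mul(-1, Add(6, 2)), Rational(112, 57))) = Mul(0, Add(Mul(-1, 8), Rational(112, 57))) = Mul(0, Add(-8, Rational(112, 57))) = Mul(0, Rational(-344, 57)) = 0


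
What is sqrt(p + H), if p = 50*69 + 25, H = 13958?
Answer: 3*sqrt(1937) ≈ 132.03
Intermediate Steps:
p = 3475 (p = 3450 + 25 = 3475)
sqrt(p + H) = sqrt(3475 + 13958) = sqrt(17433) = 3*sqrt(1937)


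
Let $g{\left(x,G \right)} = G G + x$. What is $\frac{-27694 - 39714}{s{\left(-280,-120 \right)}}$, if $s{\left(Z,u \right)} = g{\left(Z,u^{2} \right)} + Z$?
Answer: $- \frac{4213}{12959965} \approx -0.00032508$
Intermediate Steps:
$g{\left(x,G \right)} = x + G^{2}$ ($g{\left(x,G \right)} = G^{2} + x = x + G^{2}$)
$s{\left(Z,u \right)} = u^{4} + 2 Z$ ($s{\left(Z,u \right)} = \left(Z + \left(u^{2}\right)^{2}\right) + Z = \left(Z + u^{4}\right) + Z = u^{4} + 2 Z$)
$\frac{-27694 - 39714}{s{\left(-280,-120 \right)}} = \frac{-27694 - 39714}{\left(-120\right)^{4} + 2 \left(-280\right)} = - \frac{67408}{207360000 - 560} = - \frac{67408}{207359440} = \left(-67408\right) \frac{1}{207359440} = - \frac{4213}{12959965}$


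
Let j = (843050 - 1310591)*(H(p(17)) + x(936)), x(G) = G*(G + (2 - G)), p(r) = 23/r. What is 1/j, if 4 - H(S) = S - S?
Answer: -1/877106916 ≈ -1.1401e-9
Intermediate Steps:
x(G) = 2*G (x(G) = G*2 = 2*G)
H(S) = 4 (H(S) = 4 - (S - S) = 4 - 1*0 = 4 + 0 = 4)
j = -877106916 (j = (843050 - 1310591)*(4 + 2*936) = -467541*(4 + 1872) = -467541*1876 = -877106916)
1/j = 1/(-877106916) = -1/877106916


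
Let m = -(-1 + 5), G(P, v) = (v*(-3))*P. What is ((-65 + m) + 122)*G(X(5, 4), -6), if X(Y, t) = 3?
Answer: 2862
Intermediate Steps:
G(P, v) = -3*P*v (G(P, v) = (-3*v)*P = -3*P*v)
m = -4 (m = -1*4 = -4)
((-65 + m) + 122)*G(X(5, 4), -6) = ((-65 - 4) + 122)*(-3*3*(-6)) = (-69 + 122)*54 = 53*54 = 2862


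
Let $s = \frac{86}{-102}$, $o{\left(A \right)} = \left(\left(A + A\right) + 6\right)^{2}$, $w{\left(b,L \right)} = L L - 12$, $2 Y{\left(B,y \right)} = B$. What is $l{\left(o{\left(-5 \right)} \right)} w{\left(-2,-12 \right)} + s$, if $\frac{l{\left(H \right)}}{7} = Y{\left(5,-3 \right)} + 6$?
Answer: $\frac{400511}{51} \approx 7853.2$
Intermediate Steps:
$Y{\left(B,y \right)} = \frac{B}{2}$
$w{\left(b,L \right)} = -12 + L^{2}$ ($w{\left(b,L \right)} = L^{2} - 12 = -12 + L^{2}$)
$o{\left(A \right)} = \left(6 + 2 A\right)^{2}$ ($o{\left(A \right)} = \left(2 A + 6\right)^{2} = \left(6 + 2 A\right)^{2}$)
$l{\left(H \right)} = \frac{119}{2}$ ($l{\left(H \right)} = 7 \left(\frac{1}{2} \cdot 5 + 6\right) = 7 \left(\frac{5}{2} + 6\right) = 7 \cdot \frac{17}{2} = \frac{119}{2}$)
$s = - \frac{43}{51}$ ($s = 86 \left(- \frac{1}{102}\right) = - \frac{43}{51} \approx -0.84314$)
$l{\left(o{\left(-5 \right)} \right)} w{\left(-2,-12 \right)} + s = \frac{119 \left(-12 + \left(-12\right)^{2}\right)}{2} - \frac{43}{51} = \frac{119 \left(-12 + 144\right)}{2} - \frac{43}{51} = \frac{119}{2} \cdot 132 - \frac{43}{51} = 7854 - \frac{43}{51} = \frac{400511}{51}$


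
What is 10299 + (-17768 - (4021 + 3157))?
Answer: -14647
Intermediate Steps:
10299 + (-17768 - (4021 + 3157)) = 10299 + (-17768 - 1*7178) = 10299 + (-17768 - 7178) = 10299 - 24946 = -14647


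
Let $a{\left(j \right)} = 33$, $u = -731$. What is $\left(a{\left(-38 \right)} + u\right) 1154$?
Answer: $-805492$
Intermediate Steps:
$\left(a{\left(-38 \right)} + u\right) 1154 = \left(33 - 731\right) 1154 = \left(-698\right) 1154 = -805492$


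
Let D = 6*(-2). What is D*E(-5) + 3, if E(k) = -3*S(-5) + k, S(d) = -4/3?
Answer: 15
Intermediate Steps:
D = -12
S(d) = -4/3 (S(d) = -4*1/3 = -4/3)
E(k) = 4 + k (E(k) = -3*(-4/3) + k = 4 + k)
D*E(-5) + 3 = -12*(4 - 5) + 3 = -12*(-1) + 3 = 12 + 3 = 15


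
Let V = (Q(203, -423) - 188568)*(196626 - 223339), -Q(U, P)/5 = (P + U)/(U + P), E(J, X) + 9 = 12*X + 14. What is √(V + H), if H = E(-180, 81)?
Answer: √5037351526 ≈ 70974.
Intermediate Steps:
E(J, X) = 5 + 12*X (E(J, X) = -9 + (12*X + 14) = -9 + (14 + 12*X) = 5 + 12*X)
Q(U, P) = -5 (Q(U, P) = -5*(P + U)/(U + P) = -5*(P + U)/(P + U) = -5*1 = -5)
H = 977 (H = 5 + 12*81 = 5 + 972 = 977)
V = 5037350549 (V = (-5 - 188568)*(196626 - 223339) = -188573*(-26713) = 5037350549)
√(V + H) = √(5037350549 + 977) = √5037351526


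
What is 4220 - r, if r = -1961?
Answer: 6181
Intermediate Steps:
4220 - r = 4220 - 1*(-1961) = 4220 + 1961 = 6181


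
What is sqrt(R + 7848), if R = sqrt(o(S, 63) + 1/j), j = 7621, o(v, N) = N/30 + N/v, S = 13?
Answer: sqrt(7703172481399200 + 990730*sqrt(6818097851890))/990730 ≈ 88.604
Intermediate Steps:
o(v, N) = N/30 + N/v (o(v, N) = N*(1/30) + N/v = N/30 + N/v)
R = sqrt(6818097851890)/990730 (R = sqrt(((1/30)*63 + 63/13) + 1/7621) = sqrt((21/10 + 63*(1/13)) + 1/7621) = sqrt((21/10 + 63/13) + 1/7621) = sqrt(903/130 + 1/7621) = sqrt(6881893/990730) = sqrt(6818097851890)/990730 ≈ 2.6356)
sqrt(R + 7848) = sqrt(sqrt(6818097851890)/990730 + 7848) = sqrt(7848 + sqrt(6818097851890)/990730)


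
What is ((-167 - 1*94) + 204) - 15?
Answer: -72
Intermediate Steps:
((-167 - 1*94) + 204) - 15 = ((-167 - 94) + 204) - 15 = (-261 + 204) - 15 = -57 - 15 = -72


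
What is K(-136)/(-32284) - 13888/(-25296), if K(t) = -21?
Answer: 129289/235212 ≈ 0.54967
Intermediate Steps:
K(-136)/(-32284) - 13888/(-25296) = -21/(-32284) - 13888/(-25296) = -21*(-1/32284) - 13888*(-1/25296) = 3/4612 + 28/51 = 129289/235212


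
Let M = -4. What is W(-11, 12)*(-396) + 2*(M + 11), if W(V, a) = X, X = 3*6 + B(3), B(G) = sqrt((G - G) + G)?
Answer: -7114 - 396*sqrt(3) ≈ -7799.9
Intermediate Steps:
B(G) = sqrt(G) (B(G) = sqrt(0 + G) = sqrt(G))
X = 18 + sqrt(3) (X = 3*6 + sqrt(3) = 18 + sqrt(3) ≈ 19.732)
W(V, a) = 18 + sqrt(3)
W(-11, 12)*(-396) + 2*(M + 11) = (18 + sqrt(3))*(-396) + 2*(-4 + 11) = (-7128 - 396*sqrt(3)) + 2*7 = (-7128 - 396*sqrt(3)) + 14 = -7114 - 396*sqrt(3)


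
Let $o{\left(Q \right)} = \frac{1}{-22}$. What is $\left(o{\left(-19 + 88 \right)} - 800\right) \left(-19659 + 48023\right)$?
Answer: $- \frac{249617382}{11} \approx -2.2692 \cdot 10^{7}$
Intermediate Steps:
$o{\left(Q \right)} = - \frac{1}{22}$
$\left(o{\left(-19 + 88 \right)} - 800\right) \left(-19659 + 48023\right) = \left(- \frac{1}{22} - 800\right) \left(-19659 + 48023\right) = \left(- \frac{17601}{22}\right) 28364 = - \frac{249617382}{11}$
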